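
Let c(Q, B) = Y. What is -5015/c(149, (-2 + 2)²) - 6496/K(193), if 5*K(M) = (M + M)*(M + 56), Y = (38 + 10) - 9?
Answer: -80546405/624741 ≈ -128.93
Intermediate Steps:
Y = 39 (Y = 48 - 9 = 39)
c(Q, B) = 39
K(M) = 2*M*(56 + M)/5 (K(M) = ((M + M)*(M + 56))/5 = ((2*M)*(56 + M))/5 = (2*M*(56 + M))/5 = 2*M*(56 + M)/5)
-5015/c(149, (-2 + 2)²) - 6496/K(193) = -5015/39 - 6496*5/(386*(56 + 193)) = -5015*1/39 - 6496/((⅖)*193*249) = -5015/39 - 6496/96114/5 = -5015/39 - 6496*5/96114 = -5015/39 - 16240/48057 = -80546405/624741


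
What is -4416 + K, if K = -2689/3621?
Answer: -15993025/3621 ≈ -4416.7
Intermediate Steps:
K = -2689/3621 (K = -2689*1/3621 = -2689/3621 ≈ -0.74261)
-4416 + K = -4416 - 2689/3621 = -15993025/3621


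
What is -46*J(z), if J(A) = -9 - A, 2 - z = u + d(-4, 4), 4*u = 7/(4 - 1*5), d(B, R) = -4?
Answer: 1541/2 ≈ 770.50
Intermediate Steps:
u = -7/4 (u = (7/(4 - 1*5))/4 = (7/(4 - 5))/4 = (7/(-1))/4 = (7*(-1))/4 = (¼)*(-7) = -7/4 ≈ -1.7500)
z = 31/4 (z = 2 - (-7/4 - 4) = 2 - 1*(-23/4) = 2 + 23/4 = 31/4 ≈ 7.7500)
-46*J(z) = -46*(-9 - 1*31/4) = -46*(-9 - 31/4) = -46*(-67/4) = 1541/2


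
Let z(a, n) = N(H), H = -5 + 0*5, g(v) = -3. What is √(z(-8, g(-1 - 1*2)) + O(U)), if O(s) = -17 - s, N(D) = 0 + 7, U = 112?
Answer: I*√122 ≈ 11.045*I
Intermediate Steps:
H = -5 (H = -5 + 0 = -5)
N(D) = 7
z(a, n) = 7
√(z(-8, g(-1 - 1*2)) + O(U)) = √(7 + (-17 - 1*112)) = √(7 + (-17 - 112)) = √(7 - 129) = √(-122) = I*√122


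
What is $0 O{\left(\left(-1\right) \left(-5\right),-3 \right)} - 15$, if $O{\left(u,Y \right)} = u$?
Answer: $-15$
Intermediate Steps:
$0 O{\left(\left(-1\right) \left(-5\right),-3 \right)} - 15 = 0 \left(\left(-1\right) \left(-5\right)\right) - 15 = 0 \cdot 5 - 15 = 0 - 15 = -15$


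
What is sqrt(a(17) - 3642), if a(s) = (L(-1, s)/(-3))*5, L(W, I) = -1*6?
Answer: 4*I*sqrt(227) ≈ 60.266*I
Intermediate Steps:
L(W, I) = -6
a(s) = 10 (a(s) = -6/(-3)*5 = -6*(-1/3)*5 = 2*5 = 10)
sqrt(a(17) - 3642) = sqrt(10 - 3642) = sqrt(-3632) = 4*I*sqrt(227)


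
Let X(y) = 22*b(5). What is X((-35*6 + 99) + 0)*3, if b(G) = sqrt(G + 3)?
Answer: 132*sqrt(2) ≈ 186.68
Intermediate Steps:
b(G) = sqrt(3 + G)
X(y) = 44*sqrt(2) (X(y) = 22*sqrt(3 + 5) = 22*sqrt(8) = 22*(2*sqrt(2)) = 44*sqrt(2))
X((-35*6 + 99) + 0)*3 = (44*sqrt(2))*3 = 132*sqrt(2)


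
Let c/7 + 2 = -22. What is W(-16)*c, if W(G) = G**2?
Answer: -43008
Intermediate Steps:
c = -168 (c = -14 + 7*(-22) = -14 - 154 = -168)
W(-16)*c = (-16)**2*(-168) = 256*(-168) = -43008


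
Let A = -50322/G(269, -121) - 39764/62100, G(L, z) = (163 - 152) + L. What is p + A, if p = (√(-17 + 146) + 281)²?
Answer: 34302019747/434700 + 562*√129 ≈ 85293.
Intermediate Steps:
G(L, z) = 11 + L
p = (281 + √129)² (p = (√129 + 281)² = (281 + √129)² ≈ 85473.)
A = -78403253/434700 (A = -50322/(11 + 269) - 39764/62100 = -50322/280 - 39764*1/62100 = -50322*1/280 - 9941/15525 = -25161/140 - 9941/15525 = -78403253/434700 ≈ -180.36)
p + A = (281 + √129)² - 78403253/434700 = -78403253/434700 + (281 + √129)²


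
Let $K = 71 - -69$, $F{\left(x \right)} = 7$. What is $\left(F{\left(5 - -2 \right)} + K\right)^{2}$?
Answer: $21609$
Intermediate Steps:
$K = 140$ ($K = 71 + 69 = 140$)
$\left(F{\left(5 - -2 \right)} + K\right)^{2} = \left(7 + 140\right)^{2} = 147^{2} = 21609$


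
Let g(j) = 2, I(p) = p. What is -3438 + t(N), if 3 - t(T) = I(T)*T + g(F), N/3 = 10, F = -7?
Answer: -4337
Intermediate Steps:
N = 30 (N = 3*10 = 30)
t(T) = 1 - T² (t(T) = 3 - (T*T + 2) = 3 - (T² + 2) = 3 - (2 + T²) = 3 + (-2 - T²) = 1 - T²)
-3438 + t(N) = -3438 + (1 - 1*30²) = -3438 + (1 - 1*900) = -3438 + (1 - 900) = -3438 - 899 = -4337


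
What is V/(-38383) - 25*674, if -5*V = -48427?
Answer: -3233816177/191915 ≈ -16850.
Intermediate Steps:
V = 48427/5 (V = -⅕*(-48427) = 48427/5 ≈ 9685.4)
V/(-38383) - 25*674 = (48427/5)/(-38383) - 25*674 = (48427/5)*(-1/38383) - 1*16850 = -48427/191915 - 16850 = -3233816177/191915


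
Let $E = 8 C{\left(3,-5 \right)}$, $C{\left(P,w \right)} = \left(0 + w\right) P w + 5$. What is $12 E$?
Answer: $7680$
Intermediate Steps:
$C{\left(P,w \right)} = 5 + P w^{2}$ ($C{\left(P,w \right)} = w P w + 5 = P w w + 5 = P w^{2} + 5 = 5 + P w^{2}$)
$E = 640$ ($E = 8 \left(5 + 3 \left(-5\right)^{2}\right) = 8 \left(5 + 3 \cdot 25\right) = 8 \left(5 + 75\right) = 8 \cdot 80 = 640$)
$12 E = 12 \cdot 640 = 7680$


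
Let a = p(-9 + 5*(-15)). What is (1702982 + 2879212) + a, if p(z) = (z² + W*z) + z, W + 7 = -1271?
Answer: 4696518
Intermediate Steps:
W = -1278 (W = -7 - 1271 = -1278)
p(z) = z² - 1277*z (p(z) = (z² - 1278*z) + z = z² - 1277*z)
a = 114324 (a = (-9 + 5*(-15))*(-1277 + (-9 + 5*(-15))) = (-9 - 75)*(-1277 + (-9 - 75)) = -84*(-1277 - 84) = -84*(-1361) = 114324)
(1702982 + 2879212) + a = (1702982 + 2879212) + 114324 = 4582194 + 114324 = 4696518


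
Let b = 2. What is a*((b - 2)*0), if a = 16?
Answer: 0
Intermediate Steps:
a*((b - 2)*0) = 16*((2 - 2)*0) = 16*(0*0) = 16*0 = 0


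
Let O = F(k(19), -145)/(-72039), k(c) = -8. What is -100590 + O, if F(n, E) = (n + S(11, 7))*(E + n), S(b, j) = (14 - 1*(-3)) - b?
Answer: -2415467772/24013 ≈ -1.0059e+5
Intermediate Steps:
S(b, j) = 17 - b (S(b, j) = (14 + 3) - b = 17 - b)
F(n, E) = (6 + n)*(E + n) (F(n, E) = (n + (17 - 1*11))*(E + n) = (n + (17 - 11))*(E + n) = (n + 6)*(E + n) = (6 + n)*(E + n))
O = -102/24013 (O = ((-8)² + 6*(-145) + 6*(-8) - 145*(-8))/(-72039) = (64 - 870 - 48 + 1160)*(-1/72039) = 306*(-1/72039) = -102/24013 ≈ -0.0042477)
-100590 + O = -100590 - 102/24013 = -2415467772/24013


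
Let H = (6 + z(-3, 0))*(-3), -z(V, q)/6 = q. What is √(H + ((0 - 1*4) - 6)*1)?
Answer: 2*I*√7 ≈ 5.2915*I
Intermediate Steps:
z(V, q) = -6*q
H = -18 (H = (6 - 6*0)*(-3) = (6 + 0)*(-3) = 6*(-3) = -18)
√(H + ((0 - 1*4) - 6)*1) = √(-18 + ((0 - 1*4) - 6)*1) = √(-18 + ((0 - 4) - 6)*1) = √(-18 + (-4 - 6)*1) = √(-18 - 10*1) = √(-18 - 10) = √(-28) = 2*I*√7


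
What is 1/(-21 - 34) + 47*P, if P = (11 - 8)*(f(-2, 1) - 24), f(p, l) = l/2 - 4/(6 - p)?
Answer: -186121/55 ≈ -3384.0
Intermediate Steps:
f(p, l) = l/2 - 4/(6 - p) (f(p, l) = l*(½) - 4/(6 - p) = l/2 - 4/(6 - p))
P = -72 (P = (11 - 8)*((8 - 6*1 + 1*(-2))/(2*(-6 - 2)) - 24) = 3*((½)*(8 - 6 - 2)/(-8) - 24) = 3*((½)*(-⅛)*0 - 24) = 3*(0 - 24) = 3*(-24) = -72)
1/(-21 - 34) + 47*P = 1/(-21 - 34) + 47*(-72) = 1/(-55) - 3384 = -1/55 - 3384 = -186121/55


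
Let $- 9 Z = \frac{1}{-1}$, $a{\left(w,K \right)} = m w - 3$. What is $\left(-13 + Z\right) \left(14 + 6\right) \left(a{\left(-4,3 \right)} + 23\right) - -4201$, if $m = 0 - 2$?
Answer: $- \frac{27151}{9} \approx -3016.8$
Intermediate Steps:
$m = -2$ ($m = 0 - 2 = -2$)
$a{\left(w,K \right)} = -3 - 2 w$ ($a{\left(w,K \right)} = - 2 w - 3 = -3 - 2 w$)
$Z = \frac{1}{9}$ ($Z = - \frac{1}{9 \left(-1\right)} = \left(- \frac{1}{9}\right) \left(-1\right) = \frac{1}{9} \approx 0.11111$)
$\left(-13 + Z\right) \left(14 + 6\right) \left(a{\left(-4,3 \right)} + 23\right) - -4201 = \left(-13 + \frac{1}{9}\right) \left(14 + 6\right) \left(\left(-3 - -8\right) + 23\right) - -4201 = \left(- \frac{116}{9}\right) 20 \left(\left(-3 + 8\right) + 23\right) + 4201 = - \frac{2320 \left(5 + 23\right)}{9} + 4201 = \left(- \frac{2320}{9}\right) 28 + 4201 = - \frac{64960}{9} + 4201 = - \frac{27151}{9}$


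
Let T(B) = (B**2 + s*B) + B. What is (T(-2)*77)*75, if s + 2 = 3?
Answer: 0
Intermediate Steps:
s = 1 (s = -2 + 3 = 1)
T(B) = B**2 + 2*B (T(B) = (B**2 + 1*B) + B = (B**2 + B) + B = (B + B**2) + B = B**2 + 2*B)
(T(-2)*77)*75 = (-2*(2 - 2)*77)*75 = (-2*0*77)*75 = (0*77)*75 = 0*75 = 0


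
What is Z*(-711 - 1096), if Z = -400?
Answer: 722800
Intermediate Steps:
Z*(-711 - 1096) = -400*(-711 - 1096) = -400*(-1807) = 722800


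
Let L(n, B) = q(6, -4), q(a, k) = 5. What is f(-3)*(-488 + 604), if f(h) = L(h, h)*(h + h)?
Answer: -3480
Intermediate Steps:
L(n, B) = 5
f(h) = 10*h (f(h) = 5*(h + h) = 5*(2*h) = 10*h)
f(-3)*(-488 + 604) = (10*(-3))*(-488 + 604) = -30*116 = -3480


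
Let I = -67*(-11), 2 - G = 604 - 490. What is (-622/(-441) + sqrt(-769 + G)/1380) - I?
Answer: -324395/441 + I*sqrt(881)/1380 ≈ -735.59 + 0.021508*I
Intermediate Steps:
G = -112 (G = 2 - (604 - 490) = 2 - 1*114 = 2 - 114 = -112)
I = 737
(-622/(-441) + sqrt(-769 + G)/1380) - I = (-622/(-441) + sqrt(-769 - 112)/1380) - 1*737 = (-622*(-1/441) + sqrt(-881)*(1/1380)) - 737 = (622/441 + (I*sqrt(881))*(1/1380)) - 737 = (622/441 + I*sqrt(881)/1380) - 737 = -324395/441 + I*sqrt(881)/1380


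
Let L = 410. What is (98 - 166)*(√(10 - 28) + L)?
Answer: -27880 - 204*I*√2 ≈ -27880.0 - 288.5*I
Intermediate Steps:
(98 - 166)*(√(10 - 28) + L) = (98 - 166)*(√(10 - 28) + 410) = -68*(√(-18) + 410) = -68*(3*I*√2 + 410) = -68*(410 + 3*I*√2) = -27880 - 204*I*√2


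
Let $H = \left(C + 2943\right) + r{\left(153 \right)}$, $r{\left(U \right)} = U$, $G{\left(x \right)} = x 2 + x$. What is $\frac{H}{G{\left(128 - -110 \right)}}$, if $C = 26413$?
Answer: $\frac{29509}{714} \approx 41.329$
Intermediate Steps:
$G{\left(x \right)} = 3 x$ ($G{\left(x \right)} = 2 x + x = 3 x$)
$H = 29509$ ($H = \left(26413 + 2943\right) + 153 = 29356 + 153 = 29509$)
$\frac{H}{G{\left(128 - -110 \right)}} = \frac{29509}{3 \left(128 - -110\right)} = \frac{29509}{3 \left(128 + 110\right)} = \frac{29509}{3 \cdot 238} = \frac{29509}{714}$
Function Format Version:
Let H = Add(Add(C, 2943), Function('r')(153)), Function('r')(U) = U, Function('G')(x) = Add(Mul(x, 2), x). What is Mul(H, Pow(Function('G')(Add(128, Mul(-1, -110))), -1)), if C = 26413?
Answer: Rational(29509, 714) ≈ 41.329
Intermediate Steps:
Function('G')(x) = Mul(3, x) (Function('G')(x) = Add(Mul(2, x), x) = Mul(3, x))
H = 29509 (H = Add(Add(26413, 2943), 153) = Add(29356, 153) = 29509)
Mul(H, Pow(Function('G')(Add(128, Mul(-1, -110))), -1)) = Mul(29509, Pow(Mul(3, Add(128, Mul(-1, -110))), -1)) = Mul(29509, Pow(Mul(3, Add(128, 110)), -1)) = Mul(29509, Pow(Mul(3, 238), -1)) = Mul(29509, Pow(714, -1)) = Mul(29509, Rational(1, 714)) = Rational(29509, 714)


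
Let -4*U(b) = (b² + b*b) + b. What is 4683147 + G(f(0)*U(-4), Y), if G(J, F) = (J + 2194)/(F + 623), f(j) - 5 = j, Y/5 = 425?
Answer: 12869290115/2748 ≈ 4.6831e+6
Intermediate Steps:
Y = 2125 (Y = 5*425 = 2125)
f(j) = 5 + j
U(b) = -b²/2 - b/4 (U(b) = -((b² + b*b) + b)/4 = -((b² + b²) + b)/4 = -(2*b² + b)/4 = -(b + 2*b²)/4 = -b²/2 - b/4)
G(J, F) = (2194 + J)/(623 + F)
4683147 + G(f(0)*U(-4), Y) = 4683147 + (2194 + (5 + 0)*(-¼*(-4)*(1 + 2*(-4))))/(623 + 2125) = 4683147 + (2194 + 5*(-¼*(-4)*(1 - 8)))/2748 = 4683147 + (2194 + 5*(-¼*(-4)*(-7)))/2748 = 4683147 + (2194 + 5*(-7))/2748 = 4683147 + (2194 - 35)/2748 = 4683147 + (1/2748)*2159 = 4683147 + 2159/2748 = 12869290115/2748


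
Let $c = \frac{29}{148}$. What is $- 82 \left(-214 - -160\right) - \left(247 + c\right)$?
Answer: $\frac{618759}{148} \approx 4180.8$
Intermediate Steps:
$c = \frac{29}{148}$ ($c = 29 \cdot \frac{1}{148} = \frac{29}{148} \approx 0.19595$)
$- 82 \left(-214 - -160\right) - \left(247 + c\right) = - 82 \left(-214 - -160\right) - \frac{36585}{148} = - 82 \left(-214 + 160\right) - \frac{36585}{148} = \left(-82\right) \left(-54\right) - \frac{36585}{148} = 4428 - \frac{36585}{148} = \frac{618759}{148}$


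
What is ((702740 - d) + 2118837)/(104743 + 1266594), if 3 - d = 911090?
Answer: 3732664/1371337 ≈ 2.7219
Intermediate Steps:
d = -911087 (d = 3 - 1*911090 = 3 - 911090 = -911087)
((702740 - d) + 2118837)/(104743 + 1266594) = ((702740 - 1*(-911087)) + 2118837)/(104743 + 1266594) = ((702740 + 911087) + 2118837)/1371337 = (1613827 + 2118837)*(1/1371337) = 3732664*(1/1371337) = 3732664/1371337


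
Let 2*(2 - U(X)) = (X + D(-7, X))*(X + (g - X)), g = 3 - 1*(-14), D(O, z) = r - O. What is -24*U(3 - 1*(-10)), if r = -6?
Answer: 2808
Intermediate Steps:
D(O, z) = -6 - O
g = 17 (g = 3 + 14 = 17)
U(X) = -13/2 - 17*X/2 (U(X) = 2 - (X + (-6 - 1*(-7)))*(X + (17 - X))/2 = 2 - (X + (-6 + 7))*17/2 = 2 - (X + 1)*17/2 = 2 - (1 + X)*17/2 = 2 - (17 + 17*X)/2 = 2 + (-17/2 - 17*X/2) = -13/2 - 17*X/2)
-24*U(3 - 1*(-10)) = -24*(-13/2 - 17*(3 - 1*(-10))/2) = -24*(-13/2 - 17*(3 + 10)/2) = -24*(-13/2 - 17/2*13) = -24*(-13/2 - 221/2) = -24*(-117) = 2808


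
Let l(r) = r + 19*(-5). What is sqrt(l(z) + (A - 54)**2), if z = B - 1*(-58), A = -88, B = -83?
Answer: 2*sqrt(5011) ≈ 141.58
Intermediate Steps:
z = -25 (z = -83 - 1*(-58) = -83 + 58 = -25)
l(r) = -95 + r (l(r) = r - 95 = -95 + r)
sqrt(l(z) + (A - 54)**2) = sqrt((-95 - 25) + (-88 - 54)**2) = sqrt(-120 + (-142)**2) = sqrt(-120 + 20164) = sqrt(20044) = 2*sqrt(5011)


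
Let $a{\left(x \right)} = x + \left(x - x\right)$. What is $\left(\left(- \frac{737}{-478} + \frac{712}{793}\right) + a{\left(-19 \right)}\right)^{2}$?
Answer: $\frac{39403855008001}{143681934916} \approx 274.24$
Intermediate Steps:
$a{\left(x \right)} = x$ ($a{\left(x \right)} = x + 0 = x$)
$\left(\left(- \frac{737}{-478} + \frac{712}{793}\right) + a{\left(-19 \right)}\right)^{2} = \left(\left(- \frac{737}{-478} + \frac{712}{793}\right) - 19\right)^{2} = \left(\left(\left(-737\right) \left(- \frac{1}{478}\right) + 712 \cdot \frac{1}{793}\right) - 19\right)^{2} = \left(\left(\frac{737}{478} + \frac{712}{793}\right) - 19\right)^{2} = \left(\frac{924777}{379054} - 19\right)^{2} = \left(- \frac{6277249}{379054}\right)^{2} = \frac{39403855008001}{143681934916}$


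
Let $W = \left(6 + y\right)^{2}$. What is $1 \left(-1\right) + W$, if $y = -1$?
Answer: $24$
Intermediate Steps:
$W = 25$ ($W = \left(6 - 1\right)^{2} = 5^{2} = 25$)
$1 \left(-1\right) + W = 1 \left(-1\right) + 25 = -1 + 25 = 24$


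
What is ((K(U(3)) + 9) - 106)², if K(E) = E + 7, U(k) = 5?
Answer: 7225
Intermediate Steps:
K(E) = 7 + E
((K(U(3)) + 9) - 106)² = (((7 + 5) + 9) - 106)² = ((12 + 9) - 106)² = (21 - 106)² = (-85)² = 7225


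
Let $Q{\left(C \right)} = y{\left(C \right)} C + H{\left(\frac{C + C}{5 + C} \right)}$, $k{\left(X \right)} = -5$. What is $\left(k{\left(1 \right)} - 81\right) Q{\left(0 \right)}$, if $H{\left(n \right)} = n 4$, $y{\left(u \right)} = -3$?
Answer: $0$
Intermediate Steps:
$H{\left(n \right)} = 4 n$
$Q{\left(C \right)} = - 3 C + \frac{8 C}{5 + C}$ ($Q{\left(C \right)} = - 3 C + 4 \frac{C + C}{5 + C} = - 3 C + 4 \frac{2 C}{5 + C} = - 3 C + \frac{8 C}{5 + C}$)
$\left(k{\left(1 \right)} - 81\right) Q{\left(0 \right)} = \left(-5 - 81\right) \frac{0 \left(-7 - 0\right)}{5 + 0} = - 86 \frac{0 \left(-7 + 0\right)}{5} = - 86 \cdot 0 \cdot \frac{1}{5} \left(-7\right) = \left(-86\right) 0 = 0$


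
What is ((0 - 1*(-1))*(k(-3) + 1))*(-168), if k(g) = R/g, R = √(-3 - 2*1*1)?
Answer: -168 + 56*I*√5 ≈ -168.0 + 125.22*I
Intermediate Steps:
R = I*√5 (R = √(-3 - 2*1) = √(-3 - 2) = √(-5) = I*√5 ≈ 2.2361*I)
k(g) = I*√5/g (k(g) = (I*√5)/g = I*√5/g)
((0 - 1*(-1))*(k(-3) + 1))*(-168) = ((0 - 1*(-1))*(I*√5/(-3) + 1))*(-168) = ((0 + 1)*(I*√5*(-⅓) + 1))*(-168) = (1*(-I*√5/3 + 1))*(-168) = (1*(1 - I*√5/3))*(-168) = (1 - I*√5/3)*(-168) = -168 + 56*I*√5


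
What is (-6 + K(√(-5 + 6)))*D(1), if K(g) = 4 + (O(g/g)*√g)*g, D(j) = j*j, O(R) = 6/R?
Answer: 4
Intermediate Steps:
D(j) = j²
K(g) = 4 + 6*g^(3/2) (K(g) = 4 + ((6/((g/g)))*√g)*g = 4 + ((6/1)*√g)*g = 4 + ((6*1)*√g)*g = 4 + (6*√g)*g = 4 + 6*g^(3/2))
(-6 + K(√(-5 + 6)))*D(1) = (-6 + (4 + 6*(√(-5 + 6))^(3/2)))*1² = (-6 + (4 + 6*(√1)^(3/2)))*1 = (-6 + (4 + 6*1^(3/2)))*1 = (-6 + (4 + 6*1))*1 = (-6 + (4 + 6))*1 = (-6 + 10)*1 = 4*1 = 4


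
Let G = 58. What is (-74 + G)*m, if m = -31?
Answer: 496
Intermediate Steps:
(-74 + G)*m = (-74 + 58)*(-31) = -16*(-31) = 496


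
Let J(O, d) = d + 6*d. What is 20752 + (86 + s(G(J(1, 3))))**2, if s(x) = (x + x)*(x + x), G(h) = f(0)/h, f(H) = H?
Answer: 28148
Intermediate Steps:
J(O, d) = 7*d
G(h) = 0 (G(h) = 0/h = 0)
s(x) = 4*x**2 (s(x) = (2*x)*(2*x) = 4*x**2)
20752 + (86 + s(G(J(1, 3))))**2 = 20752 + (86 + 4*0**2)**2 = 20752 + (86 + 4*0)**2 = 20752 + (86 + 0)**2 = 20752 + 86**2 = 20752 + 7396 = 28148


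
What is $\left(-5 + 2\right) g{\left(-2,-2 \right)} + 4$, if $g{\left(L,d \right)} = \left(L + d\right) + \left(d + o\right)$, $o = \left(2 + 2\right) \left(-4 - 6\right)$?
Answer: $142$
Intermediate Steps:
$o = -40$ ($o = 4 \left(-4 - 6\right) = 4 \left(-10\right) = -40$)
$g{\left(L,d \right)} = -40 + L + 2 d$ ($g{\left(L,d \right)} = \left(L + d\right) + \left(d - 40\right) = \left(L + d\right) + \left(-40 + d\right) = -40 + L + 2 d$)
$\left(-5 + 2\right) g{\left(-2,-2 \right)} + 4 = \left(-5 + 2\right) \left(-40 - 2 + 2 \left(-2\right)\right) + 4 = - 3 \left(-40 - 2 - 4\right) + 4 = \left(-3\right) \left(-46\right) + 4 = 138 + 4 = 142$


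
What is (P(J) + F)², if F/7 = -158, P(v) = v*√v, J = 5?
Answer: 1223361 - 11060*√5 ≈ 1.1986e+6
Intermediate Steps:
P(v) = v^(3/2)
F = -1106 (F = 7*(-158) = -1106)
(P(J) + F)² = (5^(3/2) - 1106)² = (5*√5 - 1106)² = (-1106 + 5*√5)²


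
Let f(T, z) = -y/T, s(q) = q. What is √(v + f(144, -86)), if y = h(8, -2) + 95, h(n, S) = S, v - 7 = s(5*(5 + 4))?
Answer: √7395/12 ≈ 7.1662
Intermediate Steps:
v = 52 (v = 7 + 5*(5 + 4) = 7 + 5*9 = 7 + 45 = 52)
y = 93 (y = -2 + 95 = 93)
f(T, z) = -93/T
√(v + f(144, -86)) = √(52 - 93/144) = √(52 - 93*1/144) = √(52 - 31/48) = √(2465/48) = √7395/12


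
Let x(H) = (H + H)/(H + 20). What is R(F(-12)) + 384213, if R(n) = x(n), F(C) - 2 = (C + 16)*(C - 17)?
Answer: 18058125/47 ≈ 3.8422e+5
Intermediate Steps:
x(H) = 2*H/(20 + H) (x(H) = (2*H)/(20 + H) = 2*H/(20 + H))
F(C) = 2 + (-17 + C)*(16 + C) (F(C) = 2 + (C + 16)*(C - 17) = 2 + (16 + C)*(-17 + C) = 2 + (-17 + C)*(16 + C))
R(n) = 2*n/(20 + n)
R(F(-12)) + 384213 = 2*(-270 + (-12)² - 1*(-12))/(20 + (-270 + (-12)² - 1*(-12))) + 384213 = 2*(-270 + 144 + 12)/(20 + (-270 + 144 + 12)) + 384213 = 2*(-114)/(20 - 114) + 384213 = 2*(-114)/(-94) + 384213 = 2*(-114)*(-1/94) + 384213 = 114/47 + 384213 = 18058125/47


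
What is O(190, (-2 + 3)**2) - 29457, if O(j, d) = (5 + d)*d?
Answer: -29451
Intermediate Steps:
O(j, d) = d*(5 + d)
O(190, (-2 + 3)**2) - 29457 = (-2 + 3)**2*(5 + (-2 + 3)**2) - 29457 = 1**2*(5 + 1**2) - 29457 = 1*(5 + 1) - 29457 = 1*6 - 29457 = 6 - 29457 = -29451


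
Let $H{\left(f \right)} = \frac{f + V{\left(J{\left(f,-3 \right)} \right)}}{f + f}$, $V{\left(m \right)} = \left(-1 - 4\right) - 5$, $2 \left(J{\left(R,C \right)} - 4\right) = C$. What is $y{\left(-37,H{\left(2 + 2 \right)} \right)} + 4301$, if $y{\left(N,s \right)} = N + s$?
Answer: $\frac{17053}{4} \approx 4263.3$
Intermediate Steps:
$J{\left(R,C \right)} = 4 + \frac{C}{2}$
$V{\left(m \right)} = -10$ ($V{\left(m \right)} = -5 - 5 = -10$)
$H{\left(f \right)} = \frac{-10 + f}{2 f}$ ($H{\left(f \right)} = \frac{f - 10}{f + f} = \frac{-10 + f}{2 f}$)
$y{\left(-37,H{\left(2 + 2 \right)} \right)} + 4301 = \left(-37 + \frac{-10 + \left(2 + 2\right)}{2 \left(2 + 2\right)}\right) + 4301 = \left(-37 + \frac{-10 + 4}{2 \cdot 4}\right) + 4301 = \left(-37 + \frac{1}{2} \cdot \frac{1}{4} \left(-6\right)\right) + 4301 = \left(-37 - \frac{3}{4}\right) + 4301 = - \frac{151}{4} + 4301 = \frac{17053}{4}$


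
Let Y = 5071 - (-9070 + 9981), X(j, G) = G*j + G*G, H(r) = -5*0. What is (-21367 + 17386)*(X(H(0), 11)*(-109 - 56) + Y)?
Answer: 62919705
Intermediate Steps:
H(r) = 0
X(j, G) = G² + G*j (X(j, G) = G*j + G² = G² + G*j)
Y = 4160 (Y = 5071 - 1*911 = 5071 - 911 = 4160)
(-21367 + 17386)*(X(H(0), 11)*(-109 - 56) + Y) = (-21367 + 17386)*((11*(11 + 0))*(-109 - 56) + 4160) = -3981*((11*11)*(-165) + 4160) = -3981*(121*(-165) + 4160) = -3981*(-19965 + 4160) = -3981*(-15805) = 62919705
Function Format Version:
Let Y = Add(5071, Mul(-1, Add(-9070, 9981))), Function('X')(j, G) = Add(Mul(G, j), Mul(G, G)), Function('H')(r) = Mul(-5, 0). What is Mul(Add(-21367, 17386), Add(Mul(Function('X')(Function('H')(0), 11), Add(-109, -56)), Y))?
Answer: 62919705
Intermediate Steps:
Function('H')(r) = 0
Function('X')(j, G) = Add(Pow(G, 2), Mul(G, j)) (Function('X')(j, G) = Add(Mul(G, j), Pow(G, 2)) = Add(Pow(G, 2), Mul(G, j)))
Y = 4160 (Y = Add(5071, Mul(-1, 911)) = Add(5071, -911) = 4160)
Mul(Add(-21367, 17386), Add(Mul(Function('X')(Function('H')(0), 11), Add(-109, -56)), Y)) = Mul(Add(-21367, 17386), Add(Mul(Mul(11, Add(11, 0)), Add(-109, -56)), 4160)) = Mul(-3981, Add(Mul(Mul(11, 11), -165), 4160)) = Mul(-3981, Add(Mul(121, -165), 4160)) = Mul(-3981, Add(-19965, 4160)) = Mul(-3981, -15805) = 62919705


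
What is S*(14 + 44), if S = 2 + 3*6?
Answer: 1160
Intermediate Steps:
S = 20 (S = 2 + 18 = 20)
S*(14 + 44) = 20*(14 + 44) = 20*58 = 1160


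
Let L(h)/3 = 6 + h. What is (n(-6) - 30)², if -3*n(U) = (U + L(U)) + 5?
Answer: 7921/9 ≈ 880.11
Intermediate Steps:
L(h) = 18 + 3*h (L(h) = 3*(6 + h) = 18 + 3*h)
n(U) = -23/3 - 4*U/3 (n(U) = -((U + (18 + 3*U)) + 5)/3 = -((18 + 4*U) + 5)/3 = -(23 + 4*U)/3 = -23/3 - 4*U/3)
(n(-6) - 30)² = ((-23/3 - 4/3*(-6)) - 30)² = ((-23/3 + 8) - 30)² = (⅓ - 30)² = (-89/3)² = 7921/9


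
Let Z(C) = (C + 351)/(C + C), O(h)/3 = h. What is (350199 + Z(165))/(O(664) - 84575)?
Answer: -19261031/4542065 ≈ -4.2406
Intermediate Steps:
O(h) = 3*h
Z(C) = (351 + C)/(2*C) (Z(C) = (351 + C)/((2*C)) = (351 + C)*(1/(2*C)) = (351 + C)/(2*C))
(350199 + Z(165))/(O(664) - 84575) = (350199 + (½)*(351 + 165)/165)/(3*664 - 84575) = (350199 + (½)*(1/165)*516)/(1992 - 84575) = (350199 + 86/55)/(-82583) = (19261031/55)*(-1/82583) = -19261031/4542065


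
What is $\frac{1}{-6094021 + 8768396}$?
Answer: $\frac{1}{2674375} \approx 3.7392 \cdot 10^{-7}$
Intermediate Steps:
$\frac{1}{-6094021 + 8768396} = \frac{1}{2674375}$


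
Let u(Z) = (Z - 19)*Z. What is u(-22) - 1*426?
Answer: 476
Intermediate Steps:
u(Z) = Z*(-19 + Z) (u(Z) = (-19 + Z)*Z = Z*(-19 + Z))
u(-22) - 1*426 = -22*(-19 - 22) - 1*426 = -22*(-41) - 426 = 902 - 426 = 476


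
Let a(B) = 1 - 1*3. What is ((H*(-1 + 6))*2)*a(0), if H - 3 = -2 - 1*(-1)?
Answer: -40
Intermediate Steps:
H = 2 (H = 3 + (-2 - 1*(-1)) = 3 + (-2 + 1) = 3 - 1 = 2)
a(B) = -2 (a(B) = 1 - 3 = -2)
((H*(-1 + 6))*2)*a(0) = ((2*(-1 + 6))*2)*(-2) = ((2*5)*2)*(-2) = (10*2)*(-2) = 20*(-2) = -40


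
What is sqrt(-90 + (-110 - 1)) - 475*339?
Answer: -161025 + I*sqrt(201) ≈ -1.6103e+5 + 14.177*I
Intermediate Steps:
sqrt(-90 + (-110 - 1)) - 475*339 = sqrt(-90 - 111) - 161025 = sqrt(-201) - 161025 = I*sqrt(201) - 161025 = -161025 + I*sqrt(201)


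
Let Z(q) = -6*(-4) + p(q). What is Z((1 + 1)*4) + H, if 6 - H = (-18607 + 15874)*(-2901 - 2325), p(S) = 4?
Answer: -14282624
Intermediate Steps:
Z(q) = 28 (Z(q) = -6*(-4) + 4 = 24 + 4 = 28)
H = -14282652 (H = 6 - (-18607 + 15874)*(-2901 - 2325) = 6 - (-2733)*(-5226) = 6 - 1*14282658 = 6 - 14282658 = -14282652)
Z((1 + 1)*4) + H = 28 - 14282652 = -14282624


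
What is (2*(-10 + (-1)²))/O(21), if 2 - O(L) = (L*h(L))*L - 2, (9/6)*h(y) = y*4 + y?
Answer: 9/15433 ≈ 0.00058317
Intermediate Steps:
h(y) = 10*y/3 (h(y) = 2*(y*4 + y)/3 = 2*(4*y + y)/3 = 2*(5*y)/3 = 10*y/3)
O(L) = 4 - 10*L³/3 (O(L) = 2 - ((L*(10*L/3))*L - 2) = 2 - ((10*L²/3)*L - 2) = 2 - (10*L³/3 - 2) = 2 - (-2 + 10*L³/3) = 2 + (2 - 10*L³/3) = 4 - 10*L³/3)
(2*(-10 + (-1)²))/O(21) = (2*(-10 + (-1)²))/(4 - 10/3*21³) = (2*(-10 + 1))/(4 - 10/3*9261) = (2*(-9))/(4 - 30870) = -18/(-30866) = -18*(-1/30866) = 9/15433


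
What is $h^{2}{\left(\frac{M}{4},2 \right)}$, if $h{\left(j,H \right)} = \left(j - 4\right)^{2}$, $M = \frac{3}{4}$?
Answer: $\frac{13845841}{65536} \approx 211.27$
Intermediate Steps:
$M = \frac{3}{4}$ ($M = 3 \cdot \frac{1}{4} = \frac{3}{4} \approx 0.75$)
$h{\left(j,H \right)} = \left(-4 + j\right)^{2}$
$h^{2}{\left(\frac{M}{4},2 \right)} = \left(\left(-4 + \frac{3}{4 \cdot 4}\right)^{2}\right)^{2} = \left(\left(-4 + \frac{3}{4} \cdot \frac{1}{4}\right)^{2}\right)^{2} = \left(\left(-4 + \frac{3}{16}\right)^{2}\right)^{2} = \left(\left(- \frac{61}{16}\right)^{2}\right)^{2} = \left(\frac{3721}{256}\right)^{2} = \frac{13845841}{65536}$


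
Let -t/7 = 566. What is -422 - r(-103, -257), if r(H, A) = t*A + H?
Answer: -1018553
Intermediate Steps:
t = -3962 (t = -7*566 = -3962)
r(H, A) = H - 3962*A (r(H, A) = -3962*A + H = H - 3962*A)
-422 - r(-103, -257) = -422 - (-103 - 3962*(-257)) = -422 - (-103 + 1018234) = -422 - 1*1018131 = -422 - 1018131 = -1018553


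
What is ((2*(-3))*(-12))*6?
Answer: 432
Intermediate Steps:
((2*(-3))*(-12))*6 = -6*(-12)*6 = 72*6 = 432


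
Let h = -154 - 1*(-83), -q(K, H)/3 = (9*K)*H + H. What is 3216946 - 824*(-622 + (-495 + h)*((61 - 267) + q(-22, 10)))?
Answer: 2663983810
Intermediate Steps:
q(K, H) = -3*H - 27*H*K (q(K, H) = -3*((9*K)*H + H) = -3*(9*H*K + H) = -3*(H + 9*H*K) = -3*H - 27*H*K)
h = -71 (h = -154 + 83 = -71)
3216946 - 824*(-622 + (-495 + h)*((61 - 267) + q(-22, 10))) = 3216946 - 824*(-622 + (-495 - 71)*((61 - 267) - 3*10*(1 + 9*(-22)))) = 3216946 - 824*(-622 - 566*(-206 - 3*10*(1 - 198))) = 3216946 - 824*(-622 - 566*(-206 - 3*10*(-197))) = 3216946 - 824*(-622 - 566*(-206 + 5910)) = 3216946 - 824*(-622 - 566*5704) = 3216946 - 824*(-622 - 3228464) = 3216946 - 824*(-3229086) = 3216946 - 1*(-2660766864) = 3216946 + 2660766864 = 2663983810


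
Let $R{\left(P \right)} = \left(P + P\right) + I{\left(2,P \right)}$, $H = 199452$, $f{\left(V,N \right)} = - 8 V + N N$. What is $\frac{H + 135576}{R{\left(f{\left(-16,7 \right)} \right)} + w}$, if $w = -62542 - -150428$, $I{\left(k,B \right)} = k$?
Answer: $\frac{55838}{14707} \approx 3.7967$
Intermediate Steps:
$f{\left(V,N \right)} = N^{2} - 8 V$ ($f{\left(V,N \right)} = - 8 V + N^{2} = N^{2} - 8 V$)
$w = 87886$ ($w = -62542 + 150428 = 87886$)
$R{\left(P \right)} = 2 + 2 P$ ($R{\left(P \right)} = \left(P + P\right) + 2 = 2 P + 2 = 2 + 2 P$)
$\frac{H + 135576}{R{\left(f{\left(-16,7 \right)} \right)} + w} = \frac{199452 + 135576}{\left(2 + 2 \left(7^{2} - -128\right)\right) + 87886} = \frac{335028}{\left(2 + 2 \left(49 + 128\right)\right) + 87886} = \frac{335028}{\left(2 + 2 \cdot 177\right) + 87886} = \frac{335028}{\left(2 + 354\right) + 87886} = \frac{335028}{356 + 87886} = \frac{335028}{88242} = 335028 \cdot \frac{1}{88242} = \frac{55838}{14707}$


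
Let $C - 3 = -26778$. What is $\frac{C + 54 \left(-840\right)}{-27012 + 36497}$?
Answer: $- \frac{2061}{271} \approx -7.6052$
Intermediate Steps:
$C = -26775$ ($C = 3 - 26778 = -26775$)
$\frac{C + 54 \left(-840\right)}{-27012 + 36497} = \frac{-26775 + 54 \left(-840\right)}{-27012 + 36497} = \frac{-26775 - 45360}{9485} = \left(-72135\right) \frac{1}{9485} = - \frac{2061}{271}$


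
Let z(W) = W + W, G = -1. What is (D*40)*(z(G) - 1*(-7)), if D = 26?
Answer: 5200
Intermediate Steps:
z(W) = 2*W
(D*40)*(z(G) - 1*(-7)) = (26*40)*(2*(-1) - 1*(-7)) = 1040*(-2 + 7) = 1040*5 = 5200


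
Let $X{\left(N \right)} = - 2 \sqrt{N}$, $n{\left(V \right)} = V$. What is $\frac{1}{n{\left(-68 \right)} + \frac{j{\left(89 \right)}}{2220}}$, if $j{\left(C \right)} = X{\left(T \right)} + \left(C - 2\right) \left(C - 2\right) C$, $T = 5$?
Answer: $\frac{1160351820}{273195427741} + \frac{4440 \sqrt{5}}{273195427741} \approx 0.0042474$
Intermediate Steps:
$j{\left(C \right)} = - 2 \sqrt{5} + C \left(-2 + C\right)^{2}$ ($j{\left(C \right)} = - 2 \sqrt{5} + \left(C - 2\right) \left(C - 2\right) C = - 2 \sqrt{5} + \left(-2 + C\right) \left(-2 + C\right) C = - 2 \sqrt{5} + \left(-2 + C\right)^{2} C = - 2 \sqrt{5} + C \left(-2 + C\right)^{2}$)
$\frac{1}{n{\left(-68 \right)} + \frac{j{\left(89 \right)}}{2220}} = \frac{1}{-68 + \frac{- 2 \sqrt{5} + 89 \left(-2 + 89\right)^{2}}{2220}} = \frac{1}{-68 + \left(- 2 \sqrt{5} + 89 \cdot 87^{2}\right) \frac{1}{2220}} = \frac{1}{-68 + \left(- 2 \sqrt{5} + 89 \cdot 7569\right) \frac{1}{2220}} = \frac{1}{-68 + \left(- 2 \sqrt{5} + 673641\right) \frac{1}{2220}} = \frac{1}{-68 + \left(673641 - 2 \sqrt{5}\right) \frac{1}{2220}} = \frac{1}{-68 + \left(\frac{224547}{740} - \frac{\sqrt{5}}{1110}\right)} = \frac{1}{\frac{174227}{740} - \frac{\sqrt{5}}{1110}}$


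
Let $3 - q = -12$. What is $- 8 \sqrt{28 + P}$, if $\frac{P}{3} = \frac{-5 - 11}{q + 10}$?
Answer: $- \frac{16 \sqrt{163}}{5} \approx -40.855$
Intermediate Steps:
$q = 15$ ($q = 3 - -12 = 3 + 12 = 15$)
$P = - \frac{48}{25}$ ($P = 3 \frac{-5 - 11}{15 + 10} = 3 \left(- \frac{16}{25}\right) = - \frac{48}{25} \approx -1.92$)
$- 8 \sqrt{28 + P} = - 8 \sqrt{28 - \frac{48}{25}} = - 8 \sqrt{\frac{652}{25}} = - 8 \frac{2 \sqrt{163}}{5} = - \frac{16 \sqrt{163}}{5}$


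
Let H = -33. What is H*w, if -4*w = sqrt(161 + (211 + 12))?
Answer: 66*sqrt(6) ≈ 161.67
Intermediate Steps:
w = -2*sqrt(6) (w = -sqrt(161 + (211 + 12))/4 = -sqrt(161 + 223)/4 = -2*sqrt(6) ≈ -4.8990)
H*w = -(-66)*sqrt(6) = 66*sqrt(6)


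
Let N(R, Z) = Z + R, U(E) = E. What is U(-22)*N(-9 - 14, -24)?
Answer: 1034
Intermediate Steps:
N(R, Z) = R + Z
U(-22)*N(-9 - 14, -24) = -22*((-9 - 14) - 24) = -22*(-23 - 24) = -22*(-47) = 1034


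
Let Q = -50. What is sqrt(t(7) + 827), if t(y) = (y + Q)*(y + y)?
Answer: 15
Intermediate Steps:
t(y) = 2*y*(-50 + y) (t(y) = (y - 50)*(y + y) = (-50 + y)*(2*y) = 2*y*(-50 + y))
sqrt(t(7) + 827) = sqrt(2*7*(-50 + 7) + 827) = sqrt(2*7*(-43) + 827) = sqrt(-602 + 827) = sqrt(225) = 15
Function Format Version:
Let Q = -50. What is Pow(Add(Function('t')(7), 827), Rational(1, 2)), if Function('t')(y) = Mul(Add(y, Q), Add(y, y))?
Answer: 15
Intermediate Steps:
Function('t')(y) = Mul(2, y, Add(-50, y)) (Function('t')(y) = Mul(Add(y, -50), Add(y, y)) = Mul(Add(-50, y), Mul(2, y)) = Mul(2, y, Add(-50, y)))
Pow(Add(Function('t')(7), 827), Rational(1, 2)) = Pow(Add(Mul(2, 7, Add(-50, 7)), 827), Rational(1, 2)) = Pow(Add(Mul(2, 7, -43), 827), Rational(1, 2)) = Pow(Add(-602, 827), Rational(1, 2)) = Pow(225, Rational(1, 2)) = 15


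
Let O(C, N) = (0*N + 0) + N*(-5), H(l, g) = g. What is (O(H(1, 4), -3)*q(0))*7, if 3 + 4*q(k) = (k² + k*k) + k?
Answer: -315/4 ≈ -78.750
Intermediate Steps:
q(k) = -¾ + k²/2 + k/4 (q(k) = -¾ + ((k² + k*k) + k)/4 = -¾ + ((k² + k²) + k)/4 = -¾ + (2*k² + k)/4 = -¾ + (k + 2*k²)/4 = -¾ + (k²/2 + k/4) = -¾ + k²/2 + k/4)
O(C, N) = -5*N (O(C, N) = (0 + 0) - 5*N = 0 - 5*N = -5*N)
(O(H(1, 4), -3)*q(0))*7 = ((-5*(-3))*(-¾ + (½)*0² + (¼)*0))*7 = (15*(-¾ + (½)*0 + 0))*7 = (15*(-¾ + 0 + 0))*7 = (15*(-¾))*7 = -45/4*7 = -315/4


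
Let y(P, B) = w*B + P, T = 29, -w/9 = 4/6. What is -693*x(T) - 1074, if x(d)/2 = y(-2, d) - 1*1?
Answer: 244248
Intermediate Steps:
w = -6 (w = -36/6 = -9*⅔ = -6)
y(P, B) = P - 6*B (y(P, B) = -6*B + P = P - 6*B)
x(d) = -6 - 12*d (x(d) = 2*((-2 - 6*d) - 1*1) = 2*((-2 - 6*d) - 1) = 2*(-3 - 6*d) = -6 - 12*d)
-693*x(T) - 1074 = -693*(-6 - 12*29) - 1074 = -693*(-6 - 348) - 1074 = -693*(-354) - 1074 = 245322 - 1074 = 244248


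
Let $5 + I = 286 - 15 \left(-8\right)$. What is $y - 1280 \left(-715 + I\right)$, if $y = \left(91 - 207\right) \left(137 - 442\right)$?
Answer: $437300$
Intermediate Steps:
$I = 401$ ($I = -5 + \left(286 - 15 \left(-8\right)\right) = -5 + \left(286 - -120\right) = -5 + \left(286 + 120\right) = -5 + 406 = 401$)
$y = 35380$ ($y = \left(-116\right) \left(-305\right) = 35380$)
$y - 1280 \left(-715 + I\right) = 35380 - 1280 \left(-715 + 401\right) = 35380 - -401920 = 35380 + 401920 = 437300$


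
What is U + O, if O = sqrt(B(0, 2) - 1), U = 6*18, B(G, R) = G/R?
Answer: 108 + I ≈ 108.0 + 1.0*I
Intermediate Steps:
U = 108
O = I (O = sqrt(0/2 - 1) = sqrt(0*(1/2) - 1) = sqrt(0 - 1) = sqrt(-1) = I ≈ 1.0*I)
U + O = 108 + I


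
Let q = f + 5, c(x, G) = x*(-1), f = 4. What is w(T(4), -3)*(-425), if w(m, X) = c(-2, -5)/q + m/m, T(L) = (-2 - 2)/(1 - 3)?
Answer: -4675/9 ≈ -519.44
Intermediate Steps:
T(L) = 2 (T(L) = -4/(-2) = -4*(-1/2) = 2)
c(x, G) = -x
q = 9 (q = 4 + 5 = 9)
w(m, X) = 11/9 (w(m, X) = -1*(-2)/9 + m/m = 2*(1/9) + 1 = 2/9 + 1 = 11/9)
w(T(4), -3)*(-425) = (11/9)*(-425) = -4675/9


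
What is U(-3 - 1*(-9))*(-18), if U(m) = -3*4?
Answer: 216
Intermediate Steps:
U(m) = -12
U(-3 - 1*(-9))*(-18) = -12*(-18) = 216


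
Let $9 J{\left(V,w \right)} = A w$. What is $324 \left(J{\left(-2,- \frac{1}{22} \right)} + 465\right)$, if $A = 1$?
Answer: $\frac{1657242}{11} \approx 1.5066 \cdot 10^{5}$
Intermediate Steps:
$J{\left(V,w \right)} = \frac{w}{9}$ ($J{\left(V,w \right)} = \frac{1 w}{9} = \frac{w}{9}$)
$324 \left(J{\left(-2,- \frac{1}{22} \right)} + 465\right) = 324 \left(\frac{\left(-1\right) \frac{1}{22}}{9} + 465\right) = 324 \left(\frac{1}{9} \left(- \frac{1}{22}\right) + 465\right) = 324 \left(- \frac{1}{198} + 465\right) = 324 \cdot \frac{92069}{198} = \frac{1657242}{11}$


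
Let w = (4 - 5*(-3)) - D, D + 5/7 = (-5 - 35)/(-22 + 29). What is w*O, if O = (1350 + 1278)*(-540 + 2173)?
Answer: 763891272/7 ≈ 1.0913e+8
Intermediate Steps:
O = 4291524 (O = 2628*1633 = 4291524)
D = -45/7 (D = -5/7 + (-5 - 35)/(-22 + 29) = -5/7 - 40/7 = -45/7 ≈ -6.4286)
w = 178/7 (w = (4 - 5*(-3)) - 1*(-45/7) = (4 + 15) + 45/7 = 19 + 45/7 = 178/7 ≈ 25.429)
w*O = (178/7)*4291524 = 763891272/7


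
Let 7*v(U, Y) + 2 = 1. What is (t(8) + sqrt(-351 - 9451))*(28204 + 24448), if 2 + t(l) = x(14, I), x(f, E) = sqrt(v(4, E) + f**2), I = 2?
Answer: -105304 + 52652*sqrt(9597)/7 + 684476*I*sqrt(58) ≈ 6.3156e+5 + 5.2128e+6*I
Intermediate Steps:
v(U, Y) = -1/7 (v(U, Y) = -2/7 + (1/7)*1 = -2/7 + 1/7 = -1/7)
x(f, E) = sqrt(-1/7 + f**2)
t(l) = -2 + sqrt(9597)/7 (t(l) = -2 + sqrt(-7 + 49*14**2)/7 = -2 + sqrt(-7 + 49*196)/7 = -2 + sqrt(-7 + 9604)/7 = -2 + sqrt(9597)/7)
(t(8) + sqrt(-351 - 9451))*(28204 + 24448) = ((-2 + sqrt(9597)/7) + sqrt(-351 - 9451))*(28204 + 24448) = ((-2 + sqrt(9597)/7) + sqrt(-9802))*52652 = ((-2 + sqrt(9597)/7) + 13*I*sqrt(58))*52652 = (-2 + sqrt(9597)/7 + 13*I*sqrt(58))*52652 = -105304 + 52652*sqrt(9597)/7 + 684476*I*sqrt(58)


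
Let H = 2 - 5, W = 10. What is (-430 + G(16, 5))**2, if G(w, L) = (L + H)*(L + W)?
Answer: 160000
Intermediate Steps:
H = -3
G(w, L) = (-3 + L)*(10 + L) (G(w, L) = (L - 3)*(L + 10) = (-3 + L)*(10 + L))
(-430 + G(16, 5))**2 = (-430 + (-30 + 5**2 + 7*5))**2 = (-430 + (-30 + 25 + 35))**2 = (-430 + 30)**2 = (-400)**2 = 160000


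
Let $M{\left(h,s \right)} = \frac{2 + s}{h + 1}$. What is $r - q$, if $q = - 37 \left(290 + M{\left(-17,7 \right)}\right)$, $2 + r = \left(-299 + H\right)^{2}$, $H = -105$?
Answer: $\frac{2782771}{16} \approx 1.7392 \cdot 10^{5}$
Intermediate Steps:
$M{\left(h,s \right)} = \frac{2 + s}{1 + h}$
$r = 163214$ ($r = -2 + \left(-299 - 105\right)^{2} = -2 + \left(-404\right)^{2} = -2 + 163216 = 163214$)
$q = - \frac{171347}{16}$ ($q = - 37 \left(290 + \frac{2 + 7}{1 - 17}\right) = - 37 \left(290 + \frac{1}{-16} \cdot 9\right) = - 37 \left(290 - \frac{9}{16}\right) = \left(-37\right) \frac{4631}{16} = - \frac{171347}{16} \approx -10709.0$)
$r - q = 163214 - - \frac{171347}{16} = 163214 + \frac{171347}{16} = \frac{2782771}{16}$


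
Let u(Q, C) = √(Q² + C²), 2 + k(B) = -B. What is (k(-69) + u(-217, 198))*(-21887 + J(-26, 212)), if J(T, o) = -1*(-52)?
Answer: -1462945 - 21835*√86293 ≈ -7.8771e+6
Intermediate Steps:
k(B) = -2 - B
u(Q, C) = √(C² + Q²)
J(T, o) = 52
(k(-69) + u(-217, 198))*(-21887 + J(-26, 212)) = ((-2 - 1*(-69)) + √(198² + (-217)²))*(-21887 + 52) = ((-2 + 69) + √(39204 + 47089))*(-21835) = (67 + √86293)*(-21835) = -1462945 - 21835*√86293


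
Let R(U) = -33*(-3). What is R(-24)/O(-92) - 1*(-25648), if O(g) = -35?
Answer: 897581/35 ≈ 25645.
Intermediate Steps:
R(U) = 99
R(-24)/O(-92) - 1*(-25648) = 99/(-35) - 1*(-25648) = 99*(-1/35) + 25648 = -99/35 + 25648 = 897581/35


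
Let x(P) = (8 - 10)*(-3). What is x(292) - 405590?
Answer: -405584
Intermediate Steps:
x(P) = 6 (x(P) = -2*(-3) = 6)
x(292) - 405590 = 6 - 405590 = -405584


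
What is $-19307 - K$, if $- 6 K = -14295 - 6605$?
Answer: $- \frac{68371}{3} \approx -22790.0$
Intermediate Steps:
$K = \frac{10450}{3}$ ($K = - \frac{-14295 - 6605}{6} = \left(- \frac{1}{6}\right) \left(-20900\right) = \frac{10450}{3} \approx 3483.3$)
$-19307 - K = -19307 - \frac{10450}{3} = - \frac{68371}{3}$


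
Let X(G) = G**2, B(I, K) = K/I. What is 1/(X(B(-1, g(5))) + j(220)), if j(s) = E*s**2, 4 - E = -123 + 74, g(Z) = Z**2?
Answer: 1/2565825 ≈ 3.8974e-7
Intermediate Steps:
E = 53 (E = 4 - (-123 + 74) = 4 - 1*(-49) = 4 + 49 = 53)
j(s) = 53*s**2
1/(X(B(-1, g(5))) + j(220)) = 1/((5**2/(-1))**2 + 53*220**2) = 1/((25*(-1))**2 + 53*48400) = 1/((-25)**2 + 2565200) = 1/(625 + 2565200) = 1/2565825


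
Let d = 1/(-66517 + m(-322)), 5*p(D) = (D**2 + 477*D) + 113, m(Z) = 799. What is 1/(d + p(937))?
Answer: 328590/87078387253 ≈ 3.7735e-6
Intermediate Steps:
p(D) = 113/5 + D**2/5 + 477*D/5 (p(D) = ((D**2 + 477*D) + 113)/5 = (113 + D**2 + 477*D)/5 = 113/5 + D**2/5 + 477*D/5)
d = -1/65718 (d = 1/(-66517 + 799) = 1/(-65718) = -1/65718 ≈ -1.5217e-5)
1/(d + p(937)) = 1/(-1/65718 + (113/5 + (1/5)*937**2 + (477/5)*937)) = 1/(-1/65718 + (113/5 + (1/5)*877969 + 446949/5)) = 1/(-1/65718 + (113/5 + 877969/5 + 446949/5)) = 1/(-1/65718 + 1325031/5) = 1/(87078387253/328590) = 328590/87078387253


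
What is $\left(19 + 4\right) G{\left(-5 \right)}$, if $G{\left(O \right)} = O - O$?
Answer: $0$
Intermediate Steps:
$G{\left(O \right)} = 0$
$\left(19 + 4\right) G{\left(-5 \right)} = \left(19 + 4\right) 0 = 23 \cdot 0 = 0$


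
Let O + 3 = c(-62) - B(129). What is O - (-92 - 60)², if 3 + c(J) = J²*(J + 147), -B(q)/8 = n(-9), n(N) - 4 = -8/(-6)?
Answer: 911018/3 ≈ 3.0367e+5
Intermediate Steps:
n(N) = 16/3 (n(N) = 4 - 8/(-6) = 4 - 8*(-⅙) = 4 + 4/3 = 16/3)
B(q) = -128/3 (B(q) = -8*16/3 = -128/3)
c(J) = -3 + J²*(147 + J) (c(J) = -3 + J²*(J + 147) = -3 + J²*(147 + J))
O = 980330/3 (O = -3 + ((-3 + (-62)³ + 147*(-62)²) - 1*(-128/3)) = -3 + ((-3 - 238328 + 147*3844) + 128/3) = -3 + ((-3 - 238328 + 565068) + 128/3) = -3 + (326737 + 128/3) = -3 + 980339/3 = 980330/3 ≈ 3.2678e+5)
O - (-92 - 60)² = 980330/3 - (-92 - 60)² = 980330/3 - 1*(-152)² = 980330/3 - 1*23104 = 980330/3 - 23104 = 911018/3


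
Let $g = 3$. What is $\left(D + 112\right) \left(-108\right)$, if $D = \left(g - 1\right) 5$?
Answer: $-13176$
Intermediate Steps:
$D = 10$ ($D = \left(3 - 1\right) 5 = 2 \cdot 5 = 10$)
$\left(D + 112\right) \left(-108\right) = \left(10 + 112\right) \left(-108\right) = 122 \left(-108\right) = -13176$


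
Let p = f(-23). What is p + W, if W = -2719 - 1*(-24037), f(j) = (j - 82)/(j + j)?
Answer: 980733/46 ≈ 21320.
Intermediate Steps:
f(j) = (-82 + j)/(2*j) (f(j) = (-82 + j)/((2*j)) = (-82 + j)*(1/(2*j)) = (-82 + j)/(2*j))
p = 105/46 (p = (½)*(-82 - 23)/(-23) = (½)*(-1/23)*(-105) = 105/46 ≈ 2.2826)
W = 21318 (W = -2719 + 24037 = 21318)
p + W = 105/46 + 21318 = 980733/46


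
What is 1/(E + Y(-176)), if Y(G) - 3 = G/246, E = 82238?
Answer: 123/10115555 ≈ 1.2159e-5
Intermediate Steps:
Y(G) = 3 + G/246
1/(E + Y(-176)) = 1/(82238 + (3 + (1/246)*(-176))) = 1/(82238 + (3 - 88/123)) = 1/(82238 + 281/123) = 1/(10115555/123) = 123/10115555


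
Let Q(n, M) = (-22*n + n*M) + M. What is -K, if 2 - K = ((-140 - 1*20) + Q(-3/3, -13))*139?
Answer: -19184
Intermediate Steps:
Q(n, M) = M - 22*n + M*n (Q(n, M) = (-22*n + M*n) + M = M - 22*n + M*n)
K = 19184 (K = 2 - ((-140 - 1*20) + (-13 - (-66)/3 - (-39)/3))*139 = 2 - ((-140 - 20) + (-13 - (-66)/3 - (-39)/3))*139 = 2 - (-160 + (-13 - 22*(-1) - 13*(-1)))*139 = 2 - (-160 + (-13 + 22 + 13))*139 = 2 - (-160 + 22)*139 = 2 - (-138)*139 = 2 - 1*(-19182) = 2 + 19182 = 19184)
-K = -1*19184 = -19184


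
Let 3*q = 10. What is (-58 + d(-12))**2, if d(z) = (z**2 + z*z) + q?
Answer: 490000/9 ≈ 54444.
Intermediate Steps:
q = 10/3 (q = (1/3)*10 = 10/3 ≈ 3.3333)
d(z) = 10/3 + 2*z**2 (d(z) = (z**2 + z*z) + 10/3 = (z**2 + z**2) + 10/3 = 2*z**2 + 10/3 = 10/3 + 2*z**2)
(-58 + d(-12))**2 = (-58 + (10/3 + 2*(-12)**2))**2 = (-58 + (10/3 + 2*144))**2 = (-58 + (10/3 + 288))**2 = (-58 + 874/3)**2 = (700/3)**2 = 490000/9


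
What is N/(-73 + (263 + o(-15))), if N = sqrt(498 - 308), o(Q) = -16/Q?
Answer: 15*sqrt(190)/2866 ≈ 0.072143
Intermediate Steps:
N = sqrt(190) ≈ 13.784
N/(-73 + (263 + o(-15))) = sqrt(190)/(-73 + (263 - 16/(-15))) = sqrt(190)/(-73 + (263 - 16*(-1/15))) = sqrt(190)/(-73 + (263 + 16/15)) = sqrt(190)/(-73 + 3961/15) = sqrt(190)/(2866/15) = sqrt(190)*(15/2866) = 15*sqrt(190)/2866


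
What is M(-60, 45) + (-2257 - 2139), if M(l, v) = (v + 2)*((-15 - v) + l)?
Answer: -10036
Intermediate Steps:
M(l, v) = (2 + v)*(-15 + l - v)
M(-60, 45) + (-2257 - 2139) = (-30 - 1*45² - 17*45 + 2*(-60) - 60*45) + (-2257 - 2139) = (-30 - 1*2025 - 765 - 120 - 2700) - 4396 = (-30 - 2025 - 765 - 120 - 2700) - 4396 = -5640 - 4396 = -10036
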